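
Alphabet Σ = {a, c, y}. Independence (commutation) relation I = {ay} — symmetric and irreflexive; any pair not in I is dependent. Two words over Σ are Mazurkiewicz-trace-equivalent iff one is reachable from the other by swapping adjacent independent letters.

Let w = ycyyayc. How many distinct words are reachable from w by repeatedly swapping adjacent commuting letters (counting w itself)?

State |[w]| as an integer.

drop 0:y onto floor
drop 1:c onto {0:y}
drop 2:y onto {1:c}
drop 3:y onto {2:y}
drop 4:a onto {1:c}
drop 5:y onto {3:y}
drop 6:c onto {4:a, 5:y}
ground layer = {0:y}
drop-orders for the pieces not yet dropped (sum over which currently-grounded one goes next):
  1 to go: {6} 1
  2 to go: {4,6} 1  {5,6} 1
  3 to go: {3,5,6} 1  {4,5,6} 2
  4 to go: {2,3,5,6} 1  {3,4,5,6} 3
  5 to go: {2,3,4,5,6} 4
  if 0:y drops first: 4 orders

4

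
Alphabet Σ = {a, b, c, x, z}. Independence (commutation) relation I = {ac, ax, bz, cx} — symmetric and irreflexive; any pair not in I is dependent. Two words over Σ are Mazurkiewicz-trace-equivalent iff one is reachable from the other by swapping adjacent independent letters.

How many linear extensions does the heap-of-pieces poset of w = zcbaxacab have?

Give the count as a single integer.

piece 0:z — minimal
piece 1:c rests on {0:z}
piece 2:b rests on {1:c}
piece 3:a rests on {2:b}
piece 4:x rests on {2:b}
piece 5:a rests on {3:a}
piece 6:c rests on {2:b}
piece 7:a rests on {5:a}
piece 8:b rests on {4:x, 6:c, 7:a}
minimal pieces: {0:z}
ways to finish when only these pieces remain (= sum over removing one remaining piece with nothing left below it):
  1 left: {8}→1
  2 left: {4,8}→1  {6,8}→1  {7,8}→1
  3 left: {4,6,8}→2  {4,7,8}→2  {5,7,8}→1  {6,7,8}→2
  4 left: {3,5,7,8}→1  {4,5,7,8}→3  {4,6,7,8}→6  {5,6,7,8}→3
  5 left: {3,4,5,7,8}→4  {3,5,6,7,8}→4  {4,5,6,7,8}→12
  6 left: {3,4,5,6,7,8}→20
  7 left: {2,3,4,5,6,7,8}→20
  placing 0:z first → 20 extensions

20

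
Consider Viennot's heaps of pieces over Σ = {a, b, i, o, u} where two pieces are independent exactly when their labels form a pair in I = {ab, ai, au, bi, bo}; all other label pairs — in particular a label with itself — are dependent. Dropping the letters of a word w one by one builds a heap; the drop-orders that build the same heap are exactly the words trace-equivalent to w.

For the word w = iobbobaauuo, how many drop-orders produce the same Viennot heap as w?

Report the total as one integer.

186

#0=i has no predecessor
#1=o depends on [0:i]
#2=b has no predecessor
#3=b depends on [2:b]
#4=o depends on [1:o]
#5=b depends on [3:b]
#6=a depends on [4:o]
#7=a depends on [6:a]
#8=u depends on [4:o, 5:b]
#9=u depends on [8:u]
#10=o depends on [7:a, 9:u]
sources: [0:i, 2:b]
N(rest) = Σ N(rest − s) over sources s of rest; N(one piece) = 1:
  size 1 → [10]=1
  size 2 → [7,10]=1  [9,10]=1
  size 3 → [6,7,10]=1  [7,9,10]=2  [8,9,10]=1
  size 4 → [5,8,9,10]=1  [6,7,9,10]=3  [7,8,9,10]=3
  size 5 → [3,5,8,9,10]=1  [5,7,8,9,10]=4  [6,7,8,9,10]=6
  size 6 → [2,3,5,8,9,10]=1  [3,5,7,8,9,10]=5  [4,6,7,8,9,10]=6  [5,6,7,8,9,10]=10
  size 7 → [1,4,6,7,8,9,10]=6  [2,3,5,7,8,9,10]=6  [3,5,6,7,8,9,10]=15  [4,5,6,7,8,9,10]=16
  size 8 → [0,1,4,6,7,8,9,10]=6  [1,4,5,6,7,8,9,10]=22  [2,3,5,6,7,8,9,10]=21  [3,4,5,6,7,8,9,10]=31
  size 9 → [0,1,4,5,6,7,8,9,10]=28  [1,3,4,5,6,7,8,9,10]=53  [2,3,4,5,6,7,8,9,10]=52
  first=0(i) contributes 105
  first=2(b) contributes 81
|[w]| = 186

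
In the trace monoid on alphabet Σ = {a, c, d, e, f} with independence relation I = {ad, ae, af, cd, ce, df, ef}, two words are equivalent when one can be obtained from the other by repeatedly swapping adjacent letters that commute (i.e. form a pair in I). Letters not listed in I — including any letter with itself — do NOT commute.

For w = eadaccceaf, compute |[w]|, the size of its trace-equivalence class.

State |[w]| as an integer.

drop 0:e onto floor
drop 1:a onto floor
drop 2:d onto {0:e}
drop 3:a onto {1:a}
drop 4:c onto {3:a}
drop 5:c onto {4:c}
drop 6:c onto {5:c}
drop 7:e onto {2:d}
drop 8:a onto {6:c}
drop 9:f onto {6:c}
ground layer = {0:e, 1:a}
drop-orders for the pieces not yet dropped (sum over which currently-grounded one goes next):
  1 to go: {7} 1  {8} 1  {9} 1
  2 to go: {2,7} 1  {7,8} 2  {7,9} 2  {8,9} 2
  3 to go: {0,2,7} 1  {2,7,8} 3  {2,7,9} 3  {6,8,9} 2  {7,8,9} 6
  4 to go: {0,2,7,8} 4  {0,2,7,9} 4  {2,7,8,9} 12  {5,6,8,9} 2  {6,7,8,9} 8
  5 to go: {0,2,7,8,9} 20  {2,6,7,8,9} 20  {4,5,6,8,9} 2  {5,6,7,8,9} 10
  6 to go: {0,2,6,7,8,9} 40  {2,5,6,7,8,9} 30  {3,4,5,6,8,9} 2  {4,5,6,7,8,9} 12
  7 to go: {0,2,5,6,7,8,9} 70  {1,3,4,5,6,8,9} 2  {2,4,5,6,7,8,9} 42  {3,4,5,6,7,8,9} 14
  8 to go: {0,2,4,5,6,7,8,9} 112  {1,3,4,5,6,7,8,9} 16  {2,3,4,5,6,7,8,9} 56
  if 0:e drops first: 72 orders
  if 1:a drops first: 168 orders
heap linearizations: 240

240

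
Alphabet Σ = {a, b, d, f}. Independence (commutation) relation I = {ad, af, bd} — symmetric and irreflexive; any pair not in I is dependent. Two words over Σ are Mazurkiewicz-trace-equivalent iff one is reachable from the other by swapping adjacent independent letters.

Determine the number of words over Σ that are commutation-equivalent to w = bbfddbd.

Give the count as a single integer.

4

piece 0:b — minimal
piece 1:b rests on {0:b}
piece 2:f rests on {1:b}
piece 3:d rests on {2:f}
piece 4:d rests on {3:d}
piece 5:b rests on {2:f}
piece 6:d rests on {4:d}
minimal pieces: {0:b}
ways to finish when only these pieces remain (= sum over removing one remaining piece with nothing left below it):
  1 left: {5}→1  {6}→1
  2 left: {4,6}→1  {5,6}→2
  3 left: {3,4,6}→1  {4,5,6}→3
  4 left: {3,4,5,6}→4
  5 left: {2,3,4,5,6}→4
  placing 0:b first → 4 extensions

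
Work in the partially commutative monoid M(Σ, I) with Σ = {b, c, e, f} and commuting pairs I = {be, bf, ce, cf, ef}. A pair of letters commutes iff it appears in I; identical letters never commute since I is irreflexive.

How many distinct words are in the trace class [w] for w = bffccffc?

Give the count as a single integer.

70

#0=b has no predecessor
#1=f has no predecessor
#2=f depends on [1:f]
#3=c depends on [0:b]
#4=c depends on [3:c]
#5=f depends on [2:f]
#6=f depends on [5:f]
#7=c depends on [4:c]
sources: [0:b, 1:f]
N(rest) = Σ N(rest − s) over sources s of rest; N(one piece) = 1:
  size 1 → [6]=1  [7]=1
  size 2 → [4,7]=1  [5,6]=1  [6,7]=2
  size 3 → [2,5,6]=1  [3,4,7]=1  [4,6,7]=3  [5,6,7]=3
  size 4 → [0,3,4,7]=1  [1,2,5,6]=1  [2,5,6,7]=4  [3,4,6,7]=4  [4,5,6,7]=6
  size 5 → [0,3,4,6,7]=5  [1,2,5,6,7]=5  [2,4,5,6,7]=10  [3,4,5,6,7]=10
  size 6 → [0,3,4,5,6,7]=15  [1,2,4,5,6,7]=15  [2,3,4,5,6,7]=20
  first=0(b) contributes 35
  first=1(f) contributes 35
|[w]| = 70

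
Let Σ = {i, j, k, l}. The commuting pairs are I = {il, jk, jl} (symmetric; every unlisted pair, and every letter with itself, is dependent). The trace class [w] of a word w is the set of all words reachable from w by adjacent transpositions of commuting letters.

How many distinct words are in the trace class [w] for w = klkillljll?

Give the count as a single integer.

piece 0:k — minimal
piece 1:l rests on {0:k}
piece 2:k rests on {1:l}
piece 3:i rests on {2:k}
piece 4:l rests on {2:k}
piece 5:l rests on {4:l}
piece 6:l rests on {5:l}
piece 7:j rests on {3:i}
piece 8:l rests on {6:l}
piece 9:l rests on {8:l}
minimal pieces: {0:k}
ways to finish when only these pieces remain (= sum over removing one remaining piece with nothing left below it):
  1 left: {7}→1  {9}→1
  2 left: {3,7}→1  {7,9}→2  {8,9}→1
  3 left: {3,7,9}→3  {6,8,9}→1  {7,8,9}→3
  4 left: {3,7,8,9}→6  {5,6,8,9}→1  {6,7,8,9}→4
  5 left: {3,6,7,8,9}→10  {4,5,6,8,9}→1  {5,6,7,8,9}→5
  6 left: {3,5,6,7,8,9}→15  {4,5,6,7,8,9}→6
  7 left: {3,4,5,6,7,8,9}→21
  8 left: {2,3,4,5,6,7,8,9}→21
  placing 0:k first → 21 extensions

21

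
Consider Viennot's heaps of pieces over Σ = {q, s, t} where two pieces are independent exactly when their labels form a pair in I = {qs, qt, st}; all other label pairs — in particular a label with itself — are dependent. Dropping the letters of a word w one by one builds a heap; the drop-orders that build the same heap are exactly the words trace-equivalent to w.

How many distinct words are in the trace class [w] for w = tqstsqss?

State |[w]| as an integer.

420

piece 0:t — minimal
piece 1:q — minimal
piece 2:s — minimal
piece 3:t rests on {0:t}
piece 4:s rests on {2:s}
piece 5:q rests on {1:q}
piece 6:s rests on {4:s}
piece 7:s rests on {6:s}
minimal pieces: {0:t, 1:q, 2:s}
ways to finish when only these pieces remain (= sum over removing one remaining piece with nothing left below it):
  1 left: {3}→1  {5}→1  {7}→1
  2 left: {0,3}→1  {1,5}→1  {3,5}→2  {3,7}→2  {5,7}→2  {6,7}→1
  3 left: {0,3,5}→3  {0,3,7}→3  {1,3,5}→3  {1,5,7}→3  {3,5,7}→6  {3,6,7}→3  {4,6,7}→1  {5,6,7}→3
  4 left: {0,1,3,5}→6  {0,3,5,7}→12  {0,3,6,7}→6  {1,3,5,7}→12  {1,5,6,7}→6  {2,4,6,7}→1  {3,4,6,7}→4  {3,5,6,7}→12  {4,5,6,7}→4
  5 left: {0,1,3,5,7}→30  {0,3,4,6,7}→10  {0,3,5,6,7}→30  {1,3,5,6,7}→30  {1,4,5,6,7}→10  {2,3,4,6,7}→5  {2,4,5,6,7}→5  {3,4,5,6,7}→20
  6 left: {0,1,3,5,6,7}→90  {0,2,3,4,6,7}→15  {0,3,4,5,6,7}→60  {1,2,4,5,6,7}→15  {1,3,4,5,6,7}→60  {2,3,4,5,6,7}→30
  placing 0:t first → 105 extensions
  placing 1:q first → 105 extensions
  placing 2:s first → 210 extensions
total linear extensions = 420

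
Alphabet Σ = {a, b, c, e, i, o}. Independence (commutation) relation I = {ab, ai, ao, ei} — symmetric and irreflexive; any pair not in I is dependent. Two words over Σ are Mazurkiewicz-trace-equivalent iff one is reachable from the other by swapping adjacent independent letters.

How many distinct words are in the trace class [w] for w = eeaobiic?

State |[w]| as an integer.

drop 0:e onto floor
drop 1:e onto {0:e}
drop 2:a onto {1:e}
drop 3:o onto {1:e}
drop 4:b onto {3:o}
drop 5:i onto {4:b}
drop 6:i onto {5:i}
drop 7:c onto {2:a, 6:i}
ground layer = {0:e}
drop-orders for the pieces not yet dropped (sum over which currently-grounded one goes next):
  1 to go: {7} 1
  2 to go: {2,7} 1  {6,7} 1
  3 to go: {2,6,7} 2  {5,6,7} 1
  4 to go: {2,5,6,7} 3  {4,5,6,7} 1
  5 to go: {2,4,5,6,7} 4  {3,4,5,6,7} 1
  6 to go: {2,3,4,5,6,7} 5
  if 0:e drops first: 5 orders

5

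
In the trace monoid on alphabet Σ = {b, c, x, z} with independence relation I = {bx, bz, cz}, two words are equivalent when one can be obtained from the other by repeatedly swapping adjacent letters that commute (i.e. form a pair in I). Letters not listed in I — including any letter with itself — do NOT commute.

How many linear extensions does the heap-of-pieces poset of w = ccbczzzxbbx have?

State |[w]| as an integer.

drop 0:c onto floor
drop 1:c onto {0:c}
drop 2:b onto {1:c}
drop 3:c onto {2:b}
drop 4:z onto floor
drop 5:z onto {4:z}
drop 6:z onto {5:z}
drop 7:x onto {3:c, 6:z}
drop 8:b onto {3:c}
drop 9:b onto {8:b}
drop 10:x onto {7:x}
ground layer = {0:c, 4:z}
drop-orders for the pieces not yet dropped (sum over which currently-grounded one goes next):
  1 to go: {9} 1  {10} 1
  2 to go: {7,10} 1  {8,9} 1  {9,10} 2
  3 to go: {6,7,10} 1  {7,9,10} 3  {8,9,10} 3
  4 to go: {5,6,7,10} 1  {6,7,9,10} 4  {7,8,9,10} 6
  5 to go: {3,7,8,9,10} 6  {4,5,6,7,10} 1  {5,6,7,9,10} 5  {6,7,8,9,10} 10
  6 to go: {2,3,7,8,9,10} 6  {3,6,7,8,9,10} 16  {4,5,6,7,9,10} 6  {5,6,7,8,9,10} 15
  7 to go: {1,2,3,7,8,9,10} 6  {2,3,6,7,8,9,10} 22  {3,5,6,7,8,9,10} 31  {4,5,6,7,8,9,10} 21
  8 to go: {0,1,2,3,7,8,9,10} 6  {1,2,3,6,7,8,9,10} 28  {2,3,5,6,7,8,9,10} 53  {3,4,5,6,7,8,9,10} 52
  9 to go: {0,1,2,3,6,7,8,9,10} 34  {1,2,3,5,6,7,8,9,10} 81  {2,3,4,5,6,7,8,9,10} 105
  if 0:c drops first: 186 orders
  if 4:z drops first: 115 orders
heap linearizations: 301

301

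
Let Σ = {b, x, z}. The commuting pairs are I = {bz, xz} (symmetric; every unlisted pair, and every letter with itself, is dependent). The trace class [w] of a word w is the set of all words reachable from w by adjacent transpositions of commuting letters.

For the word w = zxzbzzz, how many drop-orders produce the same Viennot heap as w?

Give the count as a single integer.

21

drop 0:z onto floor
drop 1:x onto floor
drop 2:z onto {0:z}
drop 3:b onto {1:x}
drop 4:z onto {2:z}
drop 5:z onto {4:z}
drop 6:z onto {5:z}
ground layer = {0:z, 1:x}
drop-orders for the pieces not yet dropped (sum over which currently-grounded one goes next):
  1 to go: {3} 1  {6} 1
  2 to go: {1,3} 1  {3,6} 2  {5,6} 1
  3 to go: {1,3,6} 3  {3,5,6} 3  {4,5,6} 1
  4 to go: {1,3,5,6} 6  {2,4,5,6} 1  {3,4,5,6} 4
  5 to go: {0,2,4,5,6} 1  {1,3,4,5,6} 10  {2,3,4,5,6} 5
  if 0:z drops first: 15 orders
  if 1:x drops first: 6 orders
heap linearizations: 21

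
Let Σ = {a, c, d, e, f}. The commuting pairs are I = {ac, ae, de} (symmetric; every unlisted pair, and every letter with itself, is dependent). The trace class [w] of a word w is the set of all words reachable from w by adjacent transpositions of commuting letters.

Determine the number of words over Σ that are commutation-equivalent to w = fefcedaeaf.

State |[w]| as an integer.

piece 0:f — minimal
piece 1:e rests on {0:f}
piece 2:f rests on {1:e}
piece 3:c rests on {2:f}
piece 4:e rests on {3:c}
piece 5:d rests on {3:c}
piece 6:a rests on {5:d}
piece 7:e rests on {4:e}
piece 8:a rests on {6:a}
piece 9:f rests on {7:e, 8:a}
minimal pieces: {0:f}
ways to finish when only these pieces remain (= sum over removing one remaining piece with nothing left below it):
  1 left: {9}→1
  2 left: {7,9}→1  {8,9}→1
  3 left: {4,7,9}→1  {6,8,9}→1  {7,8,9}→2
  4 left: {4,7,8,9}→3  {5,6,8,9}→1  {6,7,8,9}→3
  5 left: {4,6,7,8,9}→6  {5,6,7,8,9}→4
  6 left: {4,5,6,7,8,9}→10
  7 left: {3,4,5,6,7,8,9}→10
  8 left: {2,3,4,5,6,7,8,9}→10
  placing 0:f first → 10 extensions

10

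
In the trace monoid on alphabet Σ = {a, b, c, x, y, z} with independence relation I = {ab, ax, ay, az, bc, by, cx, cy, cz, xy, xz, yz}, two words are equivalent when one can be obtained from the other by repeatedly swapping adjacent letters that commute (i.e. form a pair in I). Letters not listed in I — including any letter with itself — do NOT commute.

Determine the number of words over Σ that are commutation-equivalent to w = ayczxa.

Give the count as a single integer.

120

0(a) covers ∅
1(y) covers ∅
2(c) covers 0:a
3(z) covers ∅
4(x) covers ∅
5(a) covers 2:c
floor of heap: 0:a, 1:y, 3:z, 4:x
completions by unplaced set U, small U first (add the entries for U minus each lowest piece of U):
  |U|=1: {1}:1  {3}:1  {4}:1  {5}:1
  |U|=2: {1,3}:2  {1,4}:2  {1,5}:2  {2,5}:1  {3,4}:2  {3,5}:2  {4,5}:2
  |U|=3: {0,2,5}:1  {1,2,5}:3  {1,3,4}:6  {1,3,5}:6  {1,4,5}:6  {2,3,5}:3  {2,4,5}:3  {3,4,5}:6
  |U|=4: {0,1,2,5}:4  {0,2,3,5}:4  {0,2,4,5}:4  {1,2,3,5}:12  {1,2,4,5}:12  {1,3,4,5}:24  {2,3,4,5}:12
  start at 0(a): 60
  start at 1(y): 20
  start at 3(z): 20
  start at 4(x): 20
sum over floor = 120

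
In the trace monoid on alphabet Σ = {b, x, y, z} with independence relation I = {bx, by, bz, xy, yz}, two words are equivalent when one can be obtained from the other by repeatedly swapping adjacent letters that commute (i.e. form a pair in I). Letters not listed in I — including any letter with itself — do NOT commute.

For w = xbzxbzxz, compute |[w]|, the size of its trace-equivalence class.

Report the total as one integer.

28

piece 0:x — minimal
piece 1:b — minimal
piece 2:z rests on {0:x}
piece 3:x rests on {2:z}
piece 4:b rests on {1:b}
piece 5:z rests on {3:x}
piece 6:x rests on {5:z}
piece 7:z rests on {6:x}
minimal pieces: {0:x, 1:b}
ways to finish when only these pieces remain (= sum over removing one remaining piece with nothing left below it):
  1 left: {4}→1  {7}→1
  2 left: {1,4}→1  {4,7}→2  {6,7}→1
  3 left: {1,4,7}→3  {4,6,7}→3  {5,6,7}→1
  4 left: {1,4,6,7}→6  {3,5,6,7}→1  {4,5,6,7}→4
  5 left: {1,4,5,6,7}→10  {2,3,5,6,7}→1  {3,4,5,6,7}→5
  6 left: {0,2,3,5,6,7}→1  {1,3,4,5,6,7}→15  {2,3,4,5,6,7}→6
  placing 0:x first → 21 extensions
  placing 1:b first → 7 extensions
total linear extensions = 28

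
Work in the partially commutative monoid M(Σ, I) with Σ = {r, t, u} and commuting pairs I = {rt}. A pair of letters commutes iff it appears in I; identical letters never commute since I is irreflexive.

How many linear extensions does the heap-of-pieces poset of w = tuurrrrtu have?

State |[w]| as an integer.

#0=t has no predecessor
#1=u depends on [0:t]
#2=u depends on [1:u]
#3=r depends on [2:u]
#4=r depends on [3:r]
#5=r depends on [4:r]
#6=r depends on [5:r]
#7=t depends on [2:u]
#8=u depends on [6:r, 7:t]
sources: [0:t]
N(rest) = Σ N(rest − s) over sources s of rest; N(one piece) = 1:
  size 1 → [8]=1
  size 2 → [6,8]=1  [7,8]=1
  size 3 → [5,6,8]=1  [6,7,8]=2
  size 4 → [4,5,6,8]=1  [5,6,7,8]=3
  size 5 → [3,4,5,6,8]=1  [4,5,6,7,8]=4
  size 6 → [3,4,5,6,7,8]=5
  size 7 → [2,3,4,5,6,7,8]=5
  first=0(t) contributes 5

5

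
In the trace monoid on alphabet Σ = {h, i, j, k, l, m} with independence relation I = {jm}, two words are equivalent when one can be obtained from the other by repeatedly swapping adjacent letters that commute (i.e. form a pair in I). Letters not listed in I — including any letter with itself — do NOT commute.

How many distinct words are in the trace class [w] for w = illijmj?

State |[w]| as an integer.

3

0(i) covers ∅
1(l) covers 0:i
2(l) covers 1:l
3(i) covers 2:l
4(j) covers 3:i
5(m) covers 3:i
6(j) covers 4:j
floor of heap: 0:i
completions by unplaced set U, small U first (add the entries for U minus each lowest piece of U):
  |U|=1: {5}:1  {6}:1
  |U|=2: {4,6}:1  {5,6}:2
  |U|=3: {4,5,6}:3
  |U|=4: {3,4,5,6}:3
  |U|=5: {2,3,4,5,6}:3
  start at 0(i): 3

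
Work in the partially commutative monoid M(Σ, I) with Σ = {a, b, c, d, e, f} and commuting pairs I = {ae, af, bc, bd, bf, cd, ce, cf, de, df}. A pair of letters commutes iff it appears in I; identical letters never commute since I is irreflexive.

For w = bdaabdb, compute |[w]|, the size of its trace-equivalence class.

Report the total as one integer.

drop 0:b onto floor
drop 1:d onto floor
drop 2:a onto {0:b, 1:d}
drop 3:a onto {2:a}
drop 4:b onto {3:a}
drop 5:d onto {3:a}
drop 6:b onto {4:b}
ground layer = {0:b, 1:d}
drop-orders for the pieces not yet dropped (sum over which currently-grounded one goes next):
  1 to go: {5} 1  {6} 1
  2 to go: {4,6} 1  {5,6} 2
  3 to go: {4,5,6} 3
  4 to go: {3,4,5,6} 3
  5 to go: {2,3,4,5,6} 3
  if 0:b drops first: 3 orders
  if 1:d drops first: 3 orders
heap linearizations: 6

6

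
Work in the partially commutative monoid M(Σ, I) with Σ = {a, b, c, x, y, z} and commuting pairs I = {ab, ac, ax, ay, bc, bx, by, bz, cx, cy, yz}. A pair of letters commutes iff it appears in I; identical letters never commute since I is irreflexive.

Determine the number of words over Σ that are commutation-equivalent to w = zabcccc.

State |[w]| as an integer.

#0=z has no predecessor
#1=a depends on [0:z]
#2=b has no predecessor
#3=c depends on [0:z]
#4=c depends on [3:c]
#5=c depends on [4:c]
#6=c depends on [5:c]
sources: [0:z, 2:b]
N(rest) = Σ N(rest − s) over sources s of rest; N(one piece) = 1:
  size 1 → [1]=1  [2]=1  [6]=1
  size 2 → [1,2]=2  [1,6]=2  [2,6]=2  [5,6]=1
  size 3 → [1,2,6]=6  [1,5,6]=3  [2,5,6]=3  [4,5,6]=1
  size 4 → [1,2,5,6]=12  [1,4,5,6]=4  [2,4,5,6]=4  [3,4,5,6]=1
  size 5 → [1,2,4,5,6]=20  [1,3,4,5,6]=5  [2,3,4,5,6]=5
  first=0(z) contributes 30
  first=2(b) contributes 5
|[w]| = 35

35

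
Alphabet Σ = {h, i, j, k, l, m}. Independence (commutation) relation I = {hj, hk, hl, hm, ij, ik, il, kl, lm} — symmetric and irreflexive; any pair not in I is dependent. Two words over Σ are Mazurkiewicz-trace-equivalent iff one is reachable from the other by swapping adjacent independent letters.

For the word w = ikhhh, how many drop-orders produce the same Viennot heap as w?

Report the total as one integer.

0(i) covers ∅
1(k) covers ∅
2(h) covers 0:i
3(h) covers 2:h
4(h) covers 3:h
floor of heap: 0:i, 1:k
completions by unplaced set U, small U first (add the entries for U minus each lowest piece of U):
  |U|=1: {1}:1  {4}:1
  |U|=2: {1,4}:2  {3,4}:1
  |U|=3: {1,3,4}:3  {2,3,4}:1
  start at 0(i): 4
  start at 1(k): 1
sum over floor = 5

5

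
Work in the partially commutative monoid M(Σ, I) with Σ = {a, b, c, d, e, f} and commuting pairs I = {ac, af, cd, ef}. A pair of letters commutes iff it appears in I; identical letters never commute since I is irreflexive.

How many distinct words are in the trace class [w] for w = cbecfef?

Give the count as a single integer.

#0=c has no predecessor
#1=b depends on [0:c]
#2=e depends on [1:b]
#3=c depends on [2:e]
#4=f depends on [3:c]
#5=e depends on [3:c]
#6=f depends on [4:f]
sources: [0:c]
N(rest) = Σ N(rest − s) over sources s of rest; N(one piece) = 1:
  size 1 → [5]=1  [6]=1
  size 2 → [4,6]=1  [5,6]=2
  size 3 → [4,5,6]=3
  size 4 → [3,4,5,6]=3
  size 5 → [2,3,4,5,6]=3
  first=0(c) contributes 3

3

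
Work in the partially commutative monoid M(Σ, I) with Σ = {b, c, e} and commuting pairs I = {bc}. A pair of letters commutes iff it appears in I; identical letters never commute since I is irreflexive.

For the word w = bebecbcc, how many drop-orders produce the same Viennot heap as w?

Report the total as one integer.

piece 0:b — minimal
piece 1:e rests on {0:b}
piece 2:b rests on {1:e}
piece 3:e rests on {2:b}
piece 4:c rests on {3:e}
piece 5:b rests on {3:e}
piece 6:c rests on {4:c}
piece 7:c rests on {6:c}
minimal pieces: {0:b}
ways to finish when only these pieces remain (= sum over removing one remaining piece with nothing left below it):
  1 left: {5}→1  {7}→1
  2 left: {5,7}→2  {6,7}→1
  3 left: {4,6,7}→1  {5,6,7}→3
  4 left: {4,5,6,7}→4
  5 left: {3,4,5,6,7}→4
  6 left: {2,3,4,5,6,7}→4
  placing 0:b first → 4 extensions

4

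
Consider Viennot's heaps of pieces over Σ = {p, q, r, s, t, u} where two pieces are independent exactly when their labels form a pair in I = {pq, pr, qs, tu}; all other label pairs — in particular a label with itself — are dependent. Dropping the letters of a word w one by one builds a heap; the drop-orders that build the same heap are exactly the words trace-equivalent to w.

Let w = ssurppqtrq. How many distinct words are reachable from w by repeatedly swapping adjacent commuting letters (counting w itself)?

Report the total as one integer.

piece 0:s — minimal
piece 1:s rests on {0:s}
piece 2:u rests on {1:s}
piece 3:r rests on {2:u}
piece 4:p rests on {2:u}
piece 5:p rests on {4:p}
piece 6:q rests on {3:r}
piece 7:t rests on {5:p, 6:q}
piece 8:r rests on {7:t}
piece 9:q rests on {8:r}
minimal pieces: {0:s}
ways to finish when only these pieces remain (= sum over removing one remaining piece with nothing left below it):
  1 left: {9}→1
  2 left: {8,9}→1
  3 left: {7,8,9}→1
  4 left: {5,7,8,9}→1  {6,7,8,9}→1
  5 left: {3,6,7,8,9}→1  {4,5,7,8,9}→1  {5,6,7,8,9}→2
  6 left: {3,5,6,7,8,9}→3  {4,5,6,7,8,9}→3
  7 left: {3,4,5,6,7,8,9}→6
  8 left: {2,3,4,5,6,7,8,9}→6
  placing 0:s first → 6 extensions

6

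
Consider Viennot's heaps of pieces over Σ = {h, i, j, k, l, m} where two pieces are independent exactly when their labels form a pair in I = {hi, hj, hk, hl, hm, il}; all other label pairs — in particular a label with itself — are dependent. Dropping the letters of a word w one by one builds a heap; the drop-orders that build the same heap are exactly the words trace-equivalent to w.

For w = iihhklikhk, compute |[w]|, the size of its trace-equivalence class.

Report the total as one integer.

drop 0:i onto floor
drop 1:i onto {0:i}
drop 2:h onto floor
drop 3:h onto {2:h}
drop 4:k onto {1:i}
drop 5:l onto {4:k}
drop 6:i onto {4:k}
drop 7:k onto {5:l, 6:i}
drop 8:h onto {3:h}
drop 9:k onto {7:k}
ground layer = {0:i, 2:h}
drop-orders for the pieces not yet dropped (sum over which currently-grounded one goes next):
  1 to go: {8} 1  {9} 1
  2 to go: {3,8} 1  {7,9} 1  {8,9} 2
  3 to go: {2,3,8} 1  {3,8,9} 3  {5,7,9} 1  {6,7,9} 1  {7,8,9} 3
  4 to go: {2,3,8,9} 4  {3,7,8,9} 6  {5,6,7,9} 2  {5,7,8,9} 4  {6,7,8,9} 4
  5 to go: {2,3,7,8,9} 10  {3,5,7,8,9} 10  {3,6,7,8,9} 10  {4,5,6,7,9} 2  {5,6,7,8,9} 10
  6 to go: {1,4,5,6,7,9} 2  {2,3,5,7,8,9} 20  {2,3,6,7,8,9} 20  {3,5,6,7,8,9} 30  {4,5,6,7,8,9} 12
  7 to go: {0,1,4,5,6,7,9} 2  {1,4,5,6,7,8,9} 14  {2,3,5,6,7,8,9} 70  {3,4,5,6,7,8,9} 42
  8 to go: {0,1,4,5,6,7,8,9} 16  {1,3,4,5,6,7,8,9} 56  {2,3,4,5,6,7,8,9} 112
  if 0:i drops first: 168 orders
  if 2:h drops first: 72 orders
heap linearizations: 240

240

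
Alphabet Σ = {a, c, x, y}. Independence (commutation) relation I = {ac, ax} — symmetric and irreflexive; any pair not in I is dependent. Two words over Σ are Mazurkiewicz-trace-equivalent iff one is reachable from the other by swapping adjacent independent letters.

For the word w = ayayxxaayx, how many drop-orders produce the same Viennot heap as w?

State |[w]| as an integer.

6

piece 0:a — minimal
piece 1:y rests on {0:a}
piece 2:a rests on {1:y}
piece 3:y rests on {2:a}
piece 4:x rests on {3:y}
piece 5:x rests on {4:x}
piece 6:a rests on {3:y}
piece 7:a rests on {6:a}
piece 8:y rests on {5:x, 7:a}
piece 9:x rests on {8:y}
minimal pieces: {0:a}
ways to finish when only these pieces remain (= sum over removing one remaining piece with nothing left below it):
  1 left: {9}→1
  2 left: {8,9}→1
  3 left: {5,8,9}→1  {7,8,9}→1
  4 left: {4,5,8,9}→1  {5,7,8,9}→2  {6,7,8,9}→1
  5 left: {4,5,7,8,9}→3  {5,6,7,8,9}→3
  6 left: {4,5,6,7,8,9}→6
  7 left: {3,4,5,6,7,8,9}→6
  8 left: {2,3,4,5,6,7,8,9}→6
  placing 0:a first → 6 extensions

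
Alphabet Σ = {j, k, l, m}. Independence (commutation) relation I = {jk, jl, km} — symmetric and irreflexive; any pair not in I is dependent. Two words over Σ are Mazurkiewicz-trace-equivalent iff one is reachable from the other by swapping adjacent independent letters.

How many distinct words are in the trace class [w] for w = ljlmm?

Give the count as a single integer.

drop 0:l onto floor
drop 1:j onto floor
drop 2:l onto {0:l}
drop 3:m onto {1:j, 2:l}
drop 4:m onto {3:m}
ground layer = {0:l, 1:j}
drop-orders for the pieces not yet dropped (sum over which currently-grounded one goes next):
  1 to go: {4} 1
  2 to go: {3,4} 1
  3 to go: {1,3,4} 1  {2,3,4} 1
  if 0:l drops first: 2 orders
  if 1:j drops first: 1 orders
heap linearizations: 3

3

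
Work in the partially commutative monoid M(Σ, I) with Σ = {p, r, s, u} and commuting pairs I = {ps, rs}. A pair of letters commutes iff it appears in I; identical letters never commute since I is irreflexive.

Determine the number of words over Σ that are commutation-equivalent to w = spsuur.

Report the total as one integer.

3

drop 0:s onto floor
drop 1:p onto floor
drop 2:s onto {0:s}
drop 3:u onto {1:p, 2:s}
drop 4:u onto {3:u}
drop 5:r onto {4:u}
ground layer = {0:s, 1:p}
drop-orders for the pieces not yet dropped (sum over which currently-grounded one goes next):
  1 to go: {5} 1
  2 to go: {4,5} 1
  3 to go: {3,4,5} 1
  4 to go: {1,3,4,5} 1  {2,3,4,5} 1
  if 0:s drops first: 2 orders
  if 1:p drops first: 1 orders
heap linearizations: 3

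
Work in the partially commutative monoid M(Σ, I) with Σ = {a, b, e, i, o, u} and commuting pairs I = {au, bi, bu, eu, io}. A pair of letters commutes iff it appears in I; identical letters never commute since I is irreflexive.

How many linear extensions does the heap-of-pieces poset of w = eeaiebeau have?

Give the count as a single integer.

5

#0=e has no predecessor
#1=e depends on [0:e]
#2=a depends on [1:e]
#3=i depends on [2:a]
#4=e depends on [3:i]
#5=b depends on [4:e]
#6=e depends on [5:b]
#7=a depends on [6:e]
#8=u depends on [3:i]
sources: [0:e]
N(rest) = Σ N(rest − s) over sources s of rest; N(one piece) = 1:
  size 1 → [7]=1  [8]=1
  size 2 → [6,7]=1  [7,8]=2
  size 3 → [5,6,7]=1  [6,7,8]=3
  size 4 → [4,5,6,7]=1  [5,6,7,8]=4
  size 5 → [4,5,6,7,8]=5
  size 6 → [3,4,5,6,7,8]=5
  size 7 → [2,3,4,5,6,7,8]=5
  first=0(e) contributes 5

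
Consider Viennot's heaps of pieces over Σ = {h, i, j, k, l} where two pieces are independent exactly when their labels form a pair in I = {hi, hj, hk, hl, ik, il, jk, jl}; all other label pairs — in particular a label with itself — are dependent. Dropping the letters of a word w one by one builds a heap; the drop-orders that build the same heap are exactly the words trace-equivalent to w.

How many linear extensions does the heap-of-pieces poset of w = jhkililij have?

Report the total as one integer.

#0=j has no predecessor
#1=h has no predecessor
#2=k has no predecessor
#3=i depends on [0:j]
#4=l depends on [2:k]
#5=i depends on [3:i]
#6=l depends on [4:l]
#7=i depends on [5:i]
#8=j depends on [7:i]
sources: [0:j, 1:h, 2:k]
N(rest) = Σ N(rest − s) over sources s of rest; N(one piece) = 1:
  size 1 → [1]=1  [6]=1  [8]=1
  size 2 → [1,6]=2  [1,8]=2  [4,6]=1  [6,8]=2  [7,8]=1
  size 3 → [1,4,6]=3  [1,6,8]=6  [1,7,8]=3  [2,4,6]=1  [4,6,8]=3  [5,7,8]=1  [6,7,8]=3
  size 4 → [1,2,4,6]=4  [1,4,6,8]=12  [1,5,7,8]=4  [1,6,7,8]=12  [2,4,6,8]=4  [3,5,7,8]=1  [4,6,7,8]=6  [5,6,7,8]=4
  size 5 → [0,3,5,7,8]=1  [1,2,4,6,8]=20  [1,3,5,7,8]=5  [1,4,6,7,8]=30  [1,5,6,7,8]=20  [2,4,6,7,8]=10  [3,5,6,7,8]=5  [4,5,6,7,8]=10
  size 6 → [0,1,3,5,7,8]=6  [0,3,5,6,7,8]=6  [1,2,4,6,7,8]=60  [1,3,5,6,7,8]=30  [1,4,5,6,7,8]=60  [2,4,5,6,7,8]=20  [3,4,5,6,7,8]=15
  size 7 → [0,1,3,5,6,7,8]=42  [0,3,4,5,6,7,8]=21  [1,2,4,5,6,7,8]=140  [1,3,4,5,6,7,8]=105  [2,3,4,5,6,7,8]=35
  first=0(j) contributes 280
  first=1(h) contributes 56
  first=2(k) contributes 168
|[w]| = 504

504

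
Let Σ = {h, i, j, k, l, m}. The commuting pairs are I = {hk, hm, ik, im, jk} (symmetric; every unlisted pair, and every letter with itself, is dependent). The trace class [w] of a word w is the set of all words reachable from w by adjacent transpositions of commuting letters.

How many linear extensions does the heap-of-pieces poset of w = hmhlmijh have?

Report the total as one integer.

6

piece 0:h — minimal
piece 1:m — minimal
piece 2:h rests on {0:h}
piece 3:l rests on {1:m, 2:h}
piece 4:m rests on {3:l}
piece 5:i rests on {3:l}
piece 6:j rests on {4:m, 5:i}
piece 7:h rests on {6:j}
minimal pieces: {0:h, 1:m}
ways to finish when only these pieces remain (= sum over removing one remaining piece with nothing left below it):
  1 left: {7}→1
  2 left: {6,7}→1
  3 left: {4,6,7}→1  {5,6,7}→1
  4 left: {4,5,6,7}→2
  5 left: {3,4,5,6,7}→2
  6 left: {1,3,4,5,6,7}→2  {2,3,4,5,6,7}→2
  placing 0:h first → 4 extensions
  placing 1:m first → 2 extensions
total linear extensions = 6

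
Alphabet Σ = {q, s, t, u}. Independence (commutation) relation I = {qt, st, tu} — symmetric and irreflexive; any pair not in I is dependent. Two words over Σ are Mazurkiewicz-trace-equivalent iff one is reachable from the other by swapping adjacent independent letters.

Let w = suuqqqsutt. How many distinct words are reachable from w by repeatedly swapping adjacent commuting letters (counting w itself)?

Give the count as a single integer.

piece 0:s — minimal
piece 1:u rests on {0:s}
piece 2:u rests on {1:u}
piece 3:q rests on {2:u}
piece 4:q rests on {3:q}
piece 5:q rests on {4:q}
piece 6:s rests on {5:q}
piece 7:u rests on {6:s}
piece 8:t — minimal
piece 9:t rests on {8:t}
minimal pieces: {0:s, 8:t}
ways to finish when only these pieces remain (= sum over removing one remaining piece with nothing left below it):
  1 left: {7}→1  {9}→1
  2 left: {6,7}→1  {7,9}→2  {8,9}→1
  3 left: {5,6,7}→1  {6,7,9}→3  {7,8,9}→3
  4 left: {4,5,6,7}→1  {5,6,7,9}→4  {6,7,8,9}→6
  5 left: {3,4,5,6,7}→1  {4,5,6,7,9}→5  {5,6,7,8,9}→10
  6 left: {2,3,4,5,6,7}→1  {3,4,5,6,7,9}→6  {4,5,6,7,8,9}→15
  7 left: {1,2,3,4,5,6,7}→1  {2,3,4,5,6,7,9}→7  {3,4,5,6,7,8,9}→21
  8 left: {0,1,2,3,4,5,6,7}→1  {1,2,3,4,5,6,7,9}→8  {2,3,4,5,6,7,8,9}→28
  placing 0:s first → 36 extensions
  placing 8:t first → 9 extensions
total linear extensions = 45

45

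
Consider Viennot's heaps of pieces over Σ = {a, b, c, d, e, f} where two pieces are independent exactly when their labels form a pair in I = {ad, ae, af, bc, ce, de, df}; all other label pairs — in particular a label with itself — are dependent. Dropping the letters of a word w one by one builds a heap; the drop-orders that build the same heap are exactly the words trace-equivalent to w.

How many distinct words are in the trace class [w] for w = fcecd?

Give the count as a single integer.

0(f) covers ∅
1(c) covers 0:f
2(e) covers 0:f
3(c) covers 1:c
4(d) covers 3:c
floor of heap: 0:f
completions by unplaced set U, small U first (add the entries for U minus each lowest piece of U):
  |U|=1: {2}:1  {4}:1
  |U|=2: {2,4}:2  {3,4}:1
  |U|=3: {1,3,4}:1  {2,3,4}:3
  start at 0(f): 4

4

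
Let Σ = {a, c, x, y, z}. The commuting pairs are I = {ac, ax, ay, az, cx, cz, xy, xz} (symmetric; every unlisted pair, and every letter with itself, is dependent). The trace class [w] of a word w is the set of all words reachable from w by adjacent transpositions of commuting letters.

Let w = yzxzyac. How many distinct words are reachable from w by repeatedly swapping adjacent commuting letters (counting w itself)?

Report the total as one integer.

piece 0:y — minimal
piece 1:z rests on {0:y}
piece 2:x — minimal
piece 3:z rests on {1:z}
piece 4:y rests on {3:z}
piece 5:a — minimal
piece 6:c rests on {4:y}
minimal pieces: {0:y, 2:x, 5:a}
ways to finish when only these pieces remain (= sum over removing one remaining piece with nothing left below it):
  1 left: {2}→1  {5}→1  {6}→1
  2 left: {2,5}→2  {2,6}→2  {4,6}→1  {5,6}→2
  3 left: {2,4,6}→3  {2,5,6}→6  {3,4,6}→1  {4,5,6}→3
  4 left: {1,3,4,6}→1  {2,3,4,6}→4  {2,4,5,6}→12  {3,4,5,6}→4
  5 left: {0,1,3,4,6}→1  {1,2,3,4,6}→5  {1,3,4,5,6}→5  {2,3,4,5,6}→20
  placing 0:y first → 30 extensions
  placing 2:x first → 6 extensions
  placing 5:a first → 6 extensions
total linear extensions = 42

42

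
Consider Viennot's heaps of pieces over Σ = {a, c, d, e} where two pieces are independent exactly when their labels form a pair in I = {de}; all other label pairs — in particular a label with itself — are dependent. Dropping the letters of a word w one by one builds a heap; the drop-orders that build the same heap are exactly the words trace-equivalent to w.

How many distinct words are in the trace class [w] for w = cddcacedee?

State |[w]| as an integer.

#0=c has no predecessor
#1=d depends on [0:c]
#2=d depends on [1:d]
#3=c depends on [2:d]
#4=a depends on [3:c]
#5=c depends on [4:a]
#6=e depends on [5:c]
#7=d depends on [5:c]
#8=e depends on [6:e]
#9=e depends on [8:e]
sources: [0:c]
N(rest) = Σ N(rest − s) over sources s of rest; N(one piece) = 1:
  size 1 → [7]=1  [9]=1
  size 2 → [7,9]=2  [8,9]=1
  size 3 → [6,8,9]=1  [7,8,9]=3
  size 4 → [6,7,8,9]=4
  size 5 → [5,6,7,8,9]=4
  size 6 → [4,5,6,7,8,9]=4
  size 7 → [3,4,5,6,7,8,9]=4
  size 8 → [2,3,4,5,6,7,8,9]=4
  first=0(c) contributes 4

4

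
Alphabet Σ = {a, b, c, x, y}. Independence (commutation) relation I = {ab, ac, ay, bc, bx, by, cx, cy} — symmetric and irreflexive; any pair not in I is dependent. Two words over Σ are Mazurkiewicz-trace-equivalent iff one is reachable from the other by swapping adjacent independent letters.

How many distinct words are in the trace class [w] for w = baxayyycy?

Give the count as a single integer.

piece 0:b — minimal
piece 1:a — minimal
piece 2:x rests on {1:a}
piece 3:a rests on {2:x}
piece 4:y rests on {2:x}
piece 5:y rests on {4:y}
piece 6:y rests on {5:y}
piece 7:c — minimal
piece 8:y rests on {6:y}
minimal pieces: {0:b, 1:a, 7:c}
ways to finish when only these pieces remain (= sum over removing one remaining piece with nothing left below it):
  1 left: {0}→1  {3}→1  {7}→1  {8}→1
  2 left: {0,3}→2  {0,7}→2  {0,8}→2  {3,7}→2  {3,8}→2  {6,8}→1  {7,8}→2
  3 left: {0,3,7}→6  {0,3,8}→6  {0,6,8}→3  {0,7,8}→6  {3,6,8}→3  {3,7,8}→6  {5,6,8}→1  {6,7,8}→3
  4 left: {0,3,6,8}→12  {0,3,7,8}→24  {0,5,6,8}→4  {0,6,7,8}→12  {3,5,6,8}→4  {3,6,7,8}→12  {4,5,6,8}→1  {5,6,7,8}→4
  5 left: {0,3,5,6,8}→20  {0,3,6,7,8}→60  {0,4,5,6,8}→5  {0,5,6,7,8}→20  {3,4,5,6,8}→5  {3,5,6,7,8}→20  {4,5,6,7,8}→5
  6 left: {0,3,4,5,6,8}→30  {0,3,5,6,7,8}→120  {0,4,5,6,7,8}→30  {2,3,4,5,6,8}→5  {3,4,5,6,7,8}→30
  7 left: {0,2,3,4,5,6,8}→35  {0,3,4,5,6,7,8}→210  {1,2,3,4,5,6,8}→5  {2,3,4,5,6,7,8}→35
  placing 0:b first → 40 extensions
  placing 1:a first → 280 extensions
  placing 7:c first → 40 extensions
total linear extensions = 360

360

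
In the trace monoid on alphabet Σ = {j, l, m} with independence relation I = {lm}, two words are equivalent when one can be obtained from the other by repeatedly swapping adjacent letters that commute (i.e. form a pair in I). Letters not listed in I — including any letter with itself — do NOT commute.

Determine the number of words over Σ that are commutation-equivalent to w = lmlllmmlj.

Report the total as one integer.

#0=l has no predecessor
#1=m has no predecessor
#2=l depends on [0:l]
#3=l depends on [2:l]
#4=l depends on [3:l]
#5=m depends on [1:m]
#6=m depends on [5:m]
#7=l depends on [4:l]
#8=j depends on [6:m, 7:l]
sources: [0:l, 1:m]
N(rest) = Σ N(rest − s) over sources s of rest; N(one piece) = 1:
  size 1 → [8]=1
  size 2 → [6,8]=1  [7,8]=1
  size 3 → [4,7,8]=1  [5,6,8]=1  [6,7,8]=2
  size 4 → [1,5,6,8]=1  [3,4,7,8]=1  [4,6,7,8]=3  [5,6,7,8]=3
  size 5 → [1,5,6,7,8]=4  [2,3,4,7,8]=1  [3,4,6,7,8]=4  [4,5,6,7,8]=6
  size 6 → [0,2,3,4,7,8]=1  [1,4,5,6,7,8]=10  [2,3,4,6,7,8]=5  [3,4,5,6,7,8]=10
  size 7 → [0,2,3,4,6,7,8]=6  [1,3,4,5,6,7,8]=20  [2,3,4,5,6,7,8]=15
  first=0(l) contributes 35
  first=1(m) contributes 21
|[w]| = 56

56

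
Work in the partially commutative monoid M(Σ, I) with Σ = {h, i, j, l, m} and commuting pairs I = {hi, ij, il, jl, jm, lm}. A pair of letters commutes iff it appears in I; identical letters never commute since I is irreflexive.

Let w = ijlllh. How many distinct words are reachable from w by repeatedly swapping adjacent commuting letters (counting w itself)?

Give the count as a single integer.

#0=i has no predecessor
#1=j has no predecessor
#2=l has no predecessor
#3=l depends on [2:l]
#4=l depends on [3:l]
#5=h depends on [1:j, 4:l]
sources: [0:i, 1:j, 2:l]
N(rest) = Σ N(rest − s) over sources s of rest; N(one piece) = 1:
  size 1 → [0]=1  [5]=1
  size 2 → [0,5]=2  [1,5]=1  [4,5]=1
  size 3 → [0,1,5]=3  [0,4,5]=3  [1,4,5]=2  [3,4,5]=1
  size 4 → [0,1,4,5]=8  [0,3,4,5]=4  [1,3,4,5]=3  [2,3,4,5]=1
  first=0(i) contributes 4
  first=1(j) contributes 5
  first=2(l) contributes 15
|[w]| = 24

24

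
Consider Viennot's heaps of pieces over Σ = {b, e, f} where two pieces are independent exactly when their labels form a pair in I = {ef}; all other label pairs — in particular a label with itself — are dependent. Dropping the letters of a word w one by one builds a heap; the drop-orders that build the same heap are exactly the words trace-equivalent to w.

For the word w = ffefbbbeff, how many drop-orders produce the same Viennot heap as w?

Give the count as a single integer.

12

#0=f has no predecessor
#1=f depends on [0:f]
#2=e has no predecessor
#3=f depends on [1:f]
#4=b depends on [2:e, 3:f]
#5=b depends on [4:b]
#6=b depends on [5:b]
#7=e depends on [6:b]
#8=f depends on [6:b]
#9=f depends on [8:f]
sources: [0:f, 2:e]
N(rest) = Σ N(rest − s) over sources s of rest; N(one piece) = 1:
  size 1 → [7]=1  [9]=1
  size 2 → [7,9]=2  [8,9]=1
  size 3 → [7,8,9]=3
  size 4 → [6,7,8,9]=3
  size 5 → [5,6,7,8,9]=3
  size 6 → [4,5,6,7,8,9]=3
  size 7 → [2,4,5,6,7,8,9]=3  [3,4,5,6,7,8,9]=3
  size 8 → [1,3,4,5,6,7,8,9]=3  [2,3,4,5,6,7,8,9]=6
  first=0(f) contributes 9
  first=2(e) contributes 3
|[w]| = 12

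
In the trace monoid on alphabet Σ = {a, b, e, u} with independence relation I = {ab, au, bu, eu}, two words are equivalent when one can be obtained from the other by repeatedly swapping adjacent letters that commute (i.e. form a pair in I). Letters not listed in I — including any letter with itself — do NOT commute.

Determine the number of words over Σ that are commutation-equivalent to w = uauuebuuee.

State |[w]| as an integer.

piece 0:u — minimal
piece 1:a — minimal
piece 2:u rests on {0:u}
piece 3:u rests on {2:u}
piece 4:e rests on {1:a}
piece 5:b rests on {4:e}
piece 6:u rests on {3:u}
piece 7:u rests on {6:u}
piece 8:e rests on {5:b}
piece 9:e rests on {8:e}
minimal pieces: {0:u, 1:a}
ways to finish when only these pieces remain (= sum over removing one remaining piece with nothing left below it):
  1 left: {7}→1  {9}→1
  2 left: {6,7}→1  {7,9}→2  {8,9}→1
  3 left: {3,6,7}→1  {5,8,9}→1  {6,7,9}→3  {7,8,9}→3
  4 left: {2,3,6,7}→1  {3,6,7,9}→4  {4,5,8,9}→1  {5,7,8,9}→4  {6,7,8,9}→6
  5 left: {0,2,3,6,7}→1  {1,4,5,8,9}→1  {2,3,6,7,9}→5  {3,6,7,8,9}→10  {4,5,7,8,9}→5  {5,6,7,8,9}→10
  6 left: {0,2,3,6,7,9}→6  {1,4,5,7,8,9}→6  {2,3,6,7,8,9}→15  {3,5,6,7,8,9}→20  {4,5,6,7,8,9}→15
  7 left: {0,2,3,6,7,8,9}→21  {1,4,5,6,7,8,9}→21  {2,3,5,6,7,8,9}→35  {3,4,5,6,7,8,9}→35
  8 left: {0,2,3,5,6,7,8,9}→56  {1,3,4,5,6,7,8,9}→56  {2,3,4,5,6,7,8,9}→70
  placing 0:u first → 126 extensions
  placing 1:a first → 126 extensions
total linear extensions = 252

252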